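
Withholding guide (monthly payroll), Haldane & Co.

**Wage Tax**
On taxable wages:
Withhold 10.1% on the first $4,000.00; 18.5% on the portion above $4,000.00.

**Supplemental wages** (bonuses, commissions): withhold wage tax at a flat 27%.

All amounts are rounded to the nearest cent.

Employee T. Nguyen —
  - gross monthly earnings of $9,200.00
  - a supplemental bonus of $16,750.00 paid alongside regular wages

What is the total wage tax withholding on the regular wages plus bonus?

$5,888.50

Wage Tax: taxable = $9,200.00
  $404.00 + 18.5% × ($9,200.00 − $4,000.00) = $404.00 + 18.5% × $5,200.00 = $1,366.00
Supplemental (27% flat on bonus): 27% × $16,750.00 = $4,522.50
Total wage tax: $1,366.00 + $4,522.50 = $5,888.50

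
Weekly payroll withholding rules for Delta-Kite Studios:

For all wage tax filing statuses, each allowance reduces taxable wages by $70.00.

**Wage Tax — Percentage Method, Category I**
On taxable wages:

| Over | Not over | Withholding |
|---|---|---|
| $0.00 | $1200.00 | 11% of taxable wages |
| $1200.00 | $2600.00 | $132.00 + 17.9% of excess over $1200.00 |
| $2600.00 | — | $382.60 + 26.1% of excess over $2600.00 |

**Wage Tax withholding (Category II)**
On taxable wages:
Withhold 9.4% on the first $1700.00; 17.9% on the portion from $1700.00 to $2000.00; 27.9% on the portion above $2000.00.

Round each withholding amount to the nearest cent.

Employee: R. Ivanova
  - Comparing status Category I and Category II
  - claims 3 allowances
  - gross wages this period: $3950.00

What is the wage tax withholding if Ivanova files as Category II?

Wage Tax (Category II): taxable = $3950.00 − 3×$70.00 = $3740.00
  $213.50 + 27.9% × ($3740.00 − $2000.00) = $213.50 + 27.9% × $1740.00 = $698.96

$698.96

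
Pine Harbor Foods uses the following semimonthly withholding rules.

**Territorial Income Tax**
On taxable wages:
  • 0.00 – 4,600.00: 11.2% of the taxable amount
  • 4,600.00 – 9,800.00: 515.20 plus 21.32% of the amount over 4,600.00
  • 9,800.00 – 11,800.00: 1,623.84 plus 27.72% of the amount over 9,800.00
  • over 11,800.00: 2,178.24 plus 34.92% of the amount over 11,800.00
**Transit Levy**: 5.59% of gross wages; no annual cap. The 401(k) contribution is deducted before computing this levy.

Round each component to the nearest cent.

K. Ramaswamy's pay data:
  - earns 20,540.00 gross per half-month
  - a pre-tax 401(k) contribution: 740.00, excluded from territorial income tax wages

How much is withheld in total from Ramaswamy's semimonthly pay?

Territorial Income Tax: taxable = 20,540.00 − 740.00 = 19,800.00
  2,178.24 + 34.92% × (19,800.00 − 11,800.00) = 2,178.24 + 34.92% × 8,000.00 = 4,971.84
Transit Levy: 5.59% × 19,800.00 = 1,106.82
Total: 4,971.84 + 1,106.82 = 6,078.66

6,078.66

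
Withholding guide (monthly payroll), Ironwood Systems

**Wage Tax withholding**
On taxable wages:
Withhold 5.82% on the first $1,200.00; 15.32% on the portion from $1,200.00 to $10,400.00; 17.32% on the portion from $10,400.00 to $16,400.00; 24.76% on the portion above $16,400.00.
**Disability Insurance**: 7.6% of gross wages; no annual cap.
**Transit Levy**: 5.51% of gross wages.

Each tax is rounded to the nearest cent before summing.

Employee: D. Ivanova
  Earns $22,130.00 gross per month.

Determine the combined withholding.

$6,838.47

Wage Tax: taxable = $22,130.00
  $2,518.48 + 24.76% × ($22,130.00 − $16,400.00) = $2,518.48 + 24.76% × $5,730.00 = $3,937.23
Disability Insurance: 7.6% × $22,130.00 = $1,681.88
Transit Levy: 5.51% × $22,130.00 = $1,219.36
Total: $3,937.23 + $1,681.88 + $1,219.36 = $6,838.47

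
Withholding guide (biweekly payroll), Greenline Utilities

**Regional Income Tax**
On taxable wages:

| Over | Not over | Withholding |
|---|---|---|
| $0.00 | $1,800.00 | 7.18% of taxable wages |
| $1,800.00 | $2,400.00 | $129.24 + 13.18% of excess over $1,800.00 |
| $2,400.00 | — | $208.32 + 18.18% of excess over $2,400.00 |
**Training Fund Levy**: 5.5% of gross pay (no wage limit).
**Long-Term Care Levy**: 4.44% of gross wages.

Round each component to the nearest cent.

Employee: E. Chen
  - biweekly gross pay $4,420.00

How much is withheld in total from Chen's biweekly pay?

$1,014.91

Regional Income Tax: taxable = $4,420.00
  $208.32 + 18.18% × ($4,420.00 − $2,400.00) = $208.32 + 18.18% × $2,020.00 = $575.56
Training Fund Levy: 5.5% × $4,420.00 = $243.10
Long-Term Care Levy: 4.44% × $4,420.00 = $196.25
Total: $575.56 + $243.10 + $196.25 = $1,014.91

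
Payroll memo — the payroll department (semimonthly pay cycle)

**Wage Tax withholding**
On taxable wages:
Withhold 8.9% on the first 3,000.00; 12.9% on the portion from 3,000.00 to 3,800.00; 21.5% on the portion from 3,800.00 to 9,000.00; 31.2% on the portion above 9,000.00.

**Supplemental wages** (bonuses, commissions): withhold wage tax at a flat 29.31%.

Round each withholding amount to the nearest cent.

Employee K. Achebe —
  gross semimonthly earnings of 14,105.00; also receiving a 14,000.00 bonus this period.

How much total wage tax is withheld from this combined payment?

Wage Tax: taxable = 14,105.00
  1,488.20 + 31.2% × (14,105.00 − 9,000.00) = 1,488.20 + 31.2% × 5,105.00 = 3,080.96
Supplemental (29.31% flat on bonus): 29.31% × 14,000.00 = 4,103.40
Total wage tax: 3,080.96 + 4,103.40 = 7,184.36

7,184.36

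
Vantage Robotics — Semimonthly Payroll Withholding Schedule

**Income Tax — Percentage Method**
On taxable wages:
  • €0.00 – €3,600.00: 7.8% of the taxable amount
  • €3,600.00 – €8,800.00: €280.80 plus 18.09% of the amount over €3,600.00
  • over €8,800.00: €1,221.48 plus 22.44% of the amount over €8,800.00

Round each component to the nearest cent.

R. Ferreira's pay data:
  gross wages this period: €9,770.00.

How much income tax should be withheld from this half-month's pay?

€1,439.15

Income Tax: taxable = €9,770.00
  €1,221.48 + 22.44% × (€9,770.00 − €8,800.00) = €1,221.48 + 22.44% × €970.00 = €1,439.15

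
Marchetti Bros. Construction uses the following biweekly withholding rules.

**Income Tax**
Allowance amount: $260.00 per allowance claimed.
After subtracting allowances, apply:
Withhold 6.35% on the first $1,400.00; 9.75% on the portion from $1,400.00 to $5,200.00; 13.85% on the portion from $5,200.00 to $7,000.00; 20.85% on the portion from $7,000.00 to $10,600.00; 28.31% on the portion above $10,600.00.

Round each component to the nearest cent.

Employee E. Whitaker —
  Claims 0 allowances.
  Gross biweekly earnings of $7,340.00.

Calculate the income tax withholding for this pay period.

$779.59

Income Tax: taxable = $7,340.00
  $708.70 + 20.85% × ($7,340.00 − $7,000.00) = $708.70 + 20.85% × $340.00 = $779.59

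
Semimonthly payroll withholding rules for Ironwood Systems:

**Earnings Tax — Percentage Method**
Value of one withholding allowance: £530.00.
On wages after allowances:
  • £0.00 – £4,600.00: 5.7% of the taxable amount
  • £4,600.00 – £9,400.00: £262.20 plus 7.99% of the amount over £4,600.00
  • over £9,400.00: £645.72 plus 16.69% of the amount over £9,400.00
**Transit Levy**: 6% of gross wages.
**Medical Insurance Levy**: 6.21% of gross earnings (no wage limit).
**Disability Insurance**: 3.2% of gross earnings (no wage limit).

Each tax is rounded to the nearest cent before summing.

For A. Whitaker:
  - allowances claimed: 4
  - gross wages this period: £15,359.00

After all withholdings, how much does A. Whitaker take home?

£11,705.73

Earnings Tax: taxable = £15,359.00 − 4×£530.00 = £13,239.00
  £645.72 + 16.69% × (£13,239.00 − £9,400.00) = £645.72 + 16.69% × £3,839.00 = £1,286.45
Transit Levy: 6% × £15,359.00 = £921.54
Medical Insurance Levy: 6.21% × £15,359.00 = £953.79
Disability Insurance: 3.2% × £15,359.00 = £491.49
Total withheld: £1,286.45 + £921.54 + £953.79 + £491.49 = £3,653.27
Net pay: £15,359.00 − £3,653.27 = £11,705.73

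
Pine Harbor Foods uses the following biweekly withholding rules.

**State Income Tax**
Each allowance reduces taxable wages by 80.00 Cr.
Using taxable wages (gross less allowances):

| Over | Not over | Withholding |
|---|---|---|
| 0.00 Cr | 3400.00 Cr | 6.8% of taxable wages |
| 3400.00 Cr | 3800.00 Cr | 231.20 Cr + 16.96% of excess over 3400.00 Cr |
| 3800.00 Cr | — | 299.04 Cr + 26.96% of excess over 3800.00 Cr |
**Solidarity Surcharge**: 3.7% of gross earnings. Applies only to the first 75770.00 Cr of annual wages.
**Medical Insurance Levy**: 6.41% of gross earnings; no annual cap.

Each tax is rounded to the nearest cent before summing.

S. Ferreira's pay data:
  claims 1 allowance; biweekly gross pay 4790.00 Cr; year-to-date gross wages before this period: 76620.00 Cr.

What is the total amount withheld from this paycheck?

851.42 Cr

State Income Tax: taxable = 4790.00 Cr − 1×80.00 Cr = 4710.00 Cr
  299.04 Cr + 26.96% × (4710.00 Cr − 3800.00 Cr) = 299.04 Cr + 26.96% × 910.00 Cr = 544.38 Cr
Solidarity Surcharge: YTD 76620.00 Cr ≥ cap 75770.00 Cr → 0.00 Cr
Medical Insurance Levy: 6.41% × 4790.00 Cr = 307.04 Cr
Total: 544.38 Cr + 0.00 Cr + 307.04 Cr = 851.42 Cr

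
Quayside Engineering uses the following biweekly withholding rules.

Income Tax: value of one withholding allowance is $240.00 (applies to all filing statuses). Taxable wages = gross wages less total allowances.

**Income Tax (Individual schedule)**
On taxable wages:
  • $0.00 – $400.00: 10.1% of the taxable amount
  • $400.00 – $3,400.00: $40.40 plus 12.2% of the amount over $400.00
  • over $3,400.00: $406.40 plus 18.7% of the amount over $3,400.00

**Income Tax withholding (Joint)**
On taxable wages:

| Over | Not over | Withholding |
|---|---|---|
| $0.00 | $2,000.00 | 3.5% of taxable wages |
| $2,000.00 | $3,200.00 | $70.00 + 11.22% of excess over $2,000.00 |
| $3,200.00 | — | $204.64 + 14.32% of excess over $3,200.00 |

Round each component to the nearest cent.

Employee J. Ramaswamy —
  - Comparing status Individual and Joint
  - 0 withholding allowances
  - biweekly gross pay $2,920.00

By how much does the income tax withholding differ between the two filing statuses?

Income Tax (Individual): taxable = $2,920.00
  $40.40 + 12.2% × ($2,920.00 − $400.00) = $40.40 + 12.2% × $2,520.00 = $347.84
Income Tax (Joint): taxable = $2,920.00
  $70.00 + 11.22% × ($2,920.00 − $2,000.00) = $70.00 + 11.22% × $920.00 = $173.22
Difference: |$347.84 − $173.22| = $174.62 (higher under Individual)

$174.62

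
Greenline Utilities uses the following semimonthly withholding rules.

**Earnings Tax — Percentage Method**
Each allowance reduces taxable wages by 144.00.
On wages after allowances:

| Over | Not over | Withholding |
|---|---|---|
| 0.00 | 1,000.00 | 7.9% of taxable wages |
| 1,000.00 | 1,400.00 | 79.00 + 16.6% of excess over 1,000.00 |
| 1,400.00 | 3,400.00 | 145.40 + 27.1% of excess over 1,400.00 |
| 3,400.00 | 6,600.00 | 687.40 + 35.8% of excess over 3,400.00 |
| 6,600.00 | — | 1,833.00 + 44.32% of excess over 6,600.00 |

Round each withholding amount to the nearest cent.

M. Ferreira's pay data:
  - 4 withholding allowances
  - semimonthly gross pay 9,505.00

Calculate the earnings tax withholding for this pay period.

Earnings Tax: taxable = 9,505.00 − 4×144.00 = 8,929.00
  1,833.00 + 44.32% × (8,929.00 − 6,600.00) = 1,833.00 + 44.32% × 2,329.00 = 2,865.21

2,865.21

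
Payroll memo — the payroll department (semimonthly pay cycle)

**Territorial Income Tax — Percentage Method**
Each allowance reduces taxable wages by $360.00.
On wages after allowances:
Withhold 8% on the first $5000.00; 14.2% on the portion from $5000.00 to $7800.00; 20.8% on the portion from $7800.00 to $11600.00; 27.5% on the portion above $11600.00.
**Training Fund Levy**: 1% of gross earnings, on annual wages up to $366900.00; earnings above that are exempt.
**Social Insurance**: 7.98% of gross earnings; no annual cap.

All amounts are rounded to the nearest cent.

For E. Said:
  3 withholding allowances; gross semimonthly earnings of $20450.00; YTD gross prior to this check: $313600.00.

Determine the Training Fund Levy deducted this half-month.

$204.50

Training Fund Levy: 1% × $20450.00 = $204.50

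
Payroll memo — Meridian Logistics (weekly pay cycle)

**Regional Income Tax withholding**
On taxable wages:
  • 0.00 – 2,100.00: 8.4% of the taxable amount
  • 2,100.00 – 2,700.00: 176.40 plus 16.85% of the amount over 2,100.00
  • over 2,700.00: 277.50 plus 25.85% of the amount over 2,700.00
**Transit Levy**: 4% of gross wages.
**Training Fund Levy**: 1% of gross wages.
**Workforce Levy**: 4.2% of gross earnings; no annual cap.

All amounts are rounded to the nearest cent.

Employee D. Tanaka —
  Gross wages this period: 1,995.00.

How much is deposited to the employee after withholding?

Regional Income Tax: taxable = 1,995.00
  8.4% × 1,995.00 = 167.58
Transit Levy: 4% × 1,995.00 = 79.80
Training Fund Levy: 1% × 1,995.00 = 19.95
Workforce Levy: 4.2% × 1,995.00 = 83.79
Total withheld: 167.58 + 79.80 + 19.95 + 83.79 = 351.12
Net pay: 1,995.00 − 351.12 = 1,643.88

1,643.88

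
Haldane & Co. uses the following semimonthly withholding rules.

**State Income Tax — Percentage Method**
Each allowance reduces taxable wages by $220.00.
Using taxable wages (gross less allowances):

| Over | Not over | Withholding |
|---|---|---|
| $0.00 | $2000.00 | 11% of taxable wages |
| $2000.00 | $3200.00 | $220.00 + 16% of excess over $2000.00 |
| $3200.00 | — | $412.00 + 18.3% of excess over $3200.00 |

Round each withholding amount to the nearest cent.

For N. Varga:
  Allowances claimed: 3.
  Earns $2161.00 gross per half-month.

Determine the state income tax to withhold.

$165.11

State Income Tax: taxable = $2161.00 − 3×$220.00 = $1501.00
  11% × $1501.00 = $165.11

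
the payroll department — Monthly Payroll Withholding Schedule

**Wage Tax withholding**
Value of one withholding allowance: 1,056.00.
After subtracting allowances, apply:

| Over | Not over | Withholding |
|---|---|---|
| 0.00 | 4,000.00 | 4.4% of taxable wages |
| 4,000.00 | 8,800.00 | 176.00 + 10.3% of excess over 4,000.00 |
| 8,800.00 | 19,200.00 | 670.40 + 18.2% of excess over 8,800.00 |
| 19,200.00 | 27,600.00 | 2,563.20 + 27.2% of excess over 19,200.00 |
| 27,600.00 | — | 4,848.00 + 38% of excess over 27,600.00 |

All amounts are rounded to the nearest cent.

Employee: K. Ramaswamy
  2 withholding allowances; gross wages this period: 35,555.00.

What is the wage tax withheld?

7,068.34

Wage Tax: taxable = 35,555.00 − 2×1,056.00 = 33,443.00
  4,848.00 + 38% × (33,443.00 − 27,600.00) = 4,848.00 + 38% × 5,843.00 = 7,068.34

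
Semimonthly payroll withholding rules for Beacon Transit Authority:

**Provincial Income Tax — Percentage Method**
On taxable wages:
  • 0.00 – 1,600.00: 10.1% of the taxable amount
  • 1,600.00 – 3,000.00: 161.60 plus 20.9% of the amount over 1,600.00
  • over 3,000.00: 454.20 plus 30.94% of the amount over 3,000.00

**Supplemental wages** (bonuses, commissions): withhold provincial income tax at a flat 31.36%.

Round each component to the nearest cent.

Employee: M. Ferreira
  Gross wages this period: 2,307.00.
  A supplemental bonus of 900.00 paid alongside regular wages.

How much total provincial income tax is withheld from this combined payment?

591.60

Provincial Income Tax: taxable = 2,307.00
  161.60 + 20.9% × (2,307.00 − 1,600.00) = 161.60 + 20.9% × 707.00 = 309.36
Supplemental (31.36% flat on bonus): 31.36% × 900.00 = 282.24
Total provincial income tax: 309.36 + 282.24 = 591.60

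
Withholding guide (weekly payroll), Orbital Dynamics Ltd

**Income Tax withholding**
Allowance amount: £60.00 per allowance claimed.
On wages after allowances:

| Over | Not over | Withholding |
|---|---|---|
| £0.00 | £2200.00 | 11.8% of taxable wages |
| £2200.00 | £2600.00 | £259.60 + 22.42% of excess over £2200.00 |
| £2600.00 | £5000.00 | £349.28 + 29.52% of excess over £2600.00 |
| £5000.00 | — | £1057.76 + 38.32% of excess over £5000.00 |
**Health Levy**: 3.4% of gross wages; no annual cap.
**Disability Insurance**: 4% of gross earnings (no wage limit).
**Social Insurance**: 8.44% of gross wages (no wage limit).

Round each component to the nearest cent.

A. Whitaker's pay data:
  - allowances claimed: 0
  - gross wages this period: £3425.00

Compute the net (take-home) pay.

Income Tax: taxable = £3425.00
  £349.28 + 29.52% × (£3425.00 − £2600.00) = £349.28 + 29.52% × £825.00 = £592.82
Health Levy: 3.4% × £3425.00 = £116.45
Disability Insurance: 4% × £3425.00 = £137.00
Social Insurance: 8.44% × £3425.00 = £289.07
Total withheld: £592.82 + £116.45 + £137.00 + £289.07 = £1135.34
Net pay: £3425.00 − £1135.34 = £2289.66

£2289.66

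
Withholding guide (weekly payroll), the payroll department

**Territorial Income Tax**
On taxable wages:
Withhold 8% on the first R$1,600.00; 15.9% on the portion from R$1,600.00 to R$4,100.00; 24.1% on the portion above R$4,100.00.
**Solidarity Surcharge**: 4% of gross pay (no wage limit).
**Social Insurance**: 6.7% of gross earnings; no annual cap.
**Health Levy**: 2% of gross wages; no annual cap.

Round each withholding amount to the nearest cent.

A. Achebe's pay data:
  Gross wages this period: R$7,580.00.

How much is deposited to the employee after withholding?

R$5,253.16

Territorial Income Tax: taxable = R$7,580.00
  R$525.50 + 24.1% × (R$7,580.00 − R$4,100.00) = R$525.50 + 24.1% × R$3,480.00 = R$1,364.18
Solidarity Surcharge: 4% × R$7,580.00 = R$303.20
Social Insurance: 6.7% × R$7,580.00 = R$507.86
Health Levy: 2% × R$7,580.00 = R$151.60
Total withheld: R$1,364.18 + R$303.20 + R$507.86 + R$151.60 = R$2,326.84
Net pay: R$7,580.00 − R$2,326.84 = R$5,253.16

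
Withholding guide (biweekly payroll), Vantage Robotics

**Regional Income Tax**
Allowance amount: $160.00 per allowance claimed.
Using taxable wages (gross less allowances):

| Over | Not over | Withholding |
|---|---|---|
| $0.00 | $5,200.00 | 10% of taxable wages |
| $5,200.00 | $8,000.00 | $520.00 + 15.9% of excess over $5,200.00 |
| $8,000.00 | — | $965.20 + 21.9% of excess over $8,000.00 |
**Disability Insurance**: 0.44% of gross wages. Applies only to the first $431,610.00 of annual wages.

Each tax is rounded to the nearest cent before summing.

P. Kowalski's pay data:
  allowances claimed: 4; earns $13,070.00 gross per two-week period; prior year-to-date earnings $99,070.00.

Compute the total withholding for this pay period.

Regional Income Tax: taxable = $13,070.00 − 4×$160.00 = $12,430.00
  $965.20 + 21.9% × ($12,430.00 − $8,000.00) = $965.20 + 21.9% × $4,430.00 = $1,935.37
Disability Insurance: 0.44% × $13,070.00 = $57.51
Total: $1,935.37 + $57.51 = $1,992.88

$1,992.88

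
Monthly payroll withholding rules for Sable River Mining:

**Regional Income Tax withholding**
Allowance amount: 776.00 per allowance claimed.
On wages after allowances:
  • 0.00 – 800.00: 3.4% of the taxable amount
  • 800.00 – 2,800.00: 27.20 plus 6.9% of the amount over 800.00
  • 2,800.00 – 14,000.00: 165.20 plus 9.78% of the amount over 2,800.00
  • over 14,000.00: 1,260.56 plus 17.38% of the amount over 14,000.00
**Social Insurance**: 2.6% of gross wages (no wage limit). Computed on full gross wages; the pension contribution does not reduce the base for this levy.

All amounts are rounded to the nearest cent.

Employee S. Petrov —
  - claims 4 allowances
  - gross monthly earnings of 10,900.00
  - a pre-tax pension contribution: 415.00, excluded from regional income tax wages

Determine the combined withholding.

Regional Income Tax: taxable = 10,900.00 − 415.00 − 4×776.00 = 7,381.00
  165.20 + 9.78% × (7,381.00 − 2,800.00) = 165.20 + 9.78% × 4,581.00 = 613.22
Social Insurance: 2.6% × 10,900.00 = 283.40
Total: 613.22 + 283.40 = 896.62

896.62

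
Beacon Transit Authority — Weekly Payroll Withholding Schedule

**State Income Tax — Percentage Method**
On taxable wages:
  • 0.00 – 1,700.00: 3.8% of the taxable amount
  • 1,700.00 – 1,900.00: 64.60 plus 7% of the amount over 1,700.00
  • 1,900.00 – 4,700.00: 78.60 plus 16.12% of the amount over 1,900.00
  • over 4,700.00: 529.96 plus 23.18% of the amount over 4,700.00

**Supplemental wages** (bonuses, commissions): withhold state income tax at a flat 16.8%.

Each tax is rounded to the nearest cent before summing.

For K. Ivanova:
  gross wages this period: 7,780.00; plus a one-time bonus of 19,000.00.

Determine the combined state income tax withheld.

State Income Tax: taxable = 7,780.00
  529.96 + 23.18% × (7,780.00 − 4,700.00) = 529.96 + 23.18% × 3,080.00 = 1,243.90
Supplemental (16.8% flat on bonus): 16.8% × 19,000.00 = 3,192.00
Total state income tax: 1,243.90 + 3,192.00 = 4,435.90

4,435.90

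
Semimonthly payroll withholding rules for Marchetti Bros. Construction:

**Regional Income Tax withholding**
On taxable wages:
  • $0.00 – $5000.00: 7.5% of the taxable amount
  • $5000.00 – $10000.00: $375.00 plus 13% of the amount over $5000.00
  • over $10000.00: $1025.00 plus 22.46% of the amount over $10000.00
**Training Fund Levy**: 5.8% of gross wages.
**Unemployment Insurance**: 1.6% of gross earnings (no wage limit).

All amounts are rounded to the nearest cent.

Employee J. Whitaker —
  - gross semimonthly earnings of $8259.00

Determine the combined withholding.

Regional Income Tax: taxable = $8259.00
  $375.00 + 13% × ($8259.00 − $5000.00) = $375.00 + 13% × $3259.00 = $798.67
Training Fund Levy: 5.8% × $8259.00 = $479.02
Unemployment Insurance: 1.6% × $8259.00 = $132.14
Total: $798.67 + $479.02 + $132.14 = $1409.83

$1409.83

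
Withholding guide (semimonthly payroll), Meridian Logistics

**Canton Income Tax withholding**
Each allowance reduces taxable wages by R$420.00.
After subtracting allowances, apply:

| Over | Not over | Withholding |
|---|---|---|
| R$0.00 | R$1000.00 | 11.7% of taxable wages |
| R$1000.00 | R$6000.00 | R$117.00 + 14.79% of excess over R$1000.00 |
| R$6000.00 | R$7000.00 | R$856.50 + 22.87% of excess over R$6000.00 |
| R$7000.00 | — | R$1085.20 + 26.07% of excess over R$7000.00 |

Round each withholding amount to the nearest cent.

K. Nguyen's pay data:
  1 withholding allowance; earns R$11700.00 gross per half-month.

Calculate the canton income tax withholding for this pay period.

Canton Income Tax: taxable = R$11700.00 − 1×R$420.00 = R$11280.00
  R$1085.20 + 26.07% × (R$11280.00 − R$7000.00) = R$1085.20 + 26.07% × R$4280.00 = R$2201.00

R$2201.00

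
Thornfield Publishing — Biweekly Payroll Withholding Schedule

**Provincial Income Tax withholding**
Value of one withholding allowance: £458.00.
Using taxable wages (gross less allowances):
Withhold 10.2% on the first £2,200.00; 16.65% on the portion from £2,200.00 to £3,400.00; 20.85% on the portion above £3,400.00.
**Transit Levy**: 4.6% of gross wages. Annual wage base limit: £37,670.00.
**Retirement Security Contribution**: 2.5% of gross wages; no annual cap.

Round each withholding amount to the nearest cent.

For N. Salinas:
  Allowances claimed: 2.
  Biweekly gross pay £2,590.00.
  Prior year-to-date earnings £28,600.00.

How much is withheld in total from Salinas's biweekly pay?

£354.64

Provincial Income Tax: taxable = £2,590.00 − 2×£458.00 = £1,674.00
  10.2% × £1,674.00 = £170.75
Transit Levy: 4.6% × £2,590.00 = £119.14
Retirement Security Contribution: 2.5% × £2,590.00 = £64.75
Total: £170.75 + £119.14 + £64.75 = £354.64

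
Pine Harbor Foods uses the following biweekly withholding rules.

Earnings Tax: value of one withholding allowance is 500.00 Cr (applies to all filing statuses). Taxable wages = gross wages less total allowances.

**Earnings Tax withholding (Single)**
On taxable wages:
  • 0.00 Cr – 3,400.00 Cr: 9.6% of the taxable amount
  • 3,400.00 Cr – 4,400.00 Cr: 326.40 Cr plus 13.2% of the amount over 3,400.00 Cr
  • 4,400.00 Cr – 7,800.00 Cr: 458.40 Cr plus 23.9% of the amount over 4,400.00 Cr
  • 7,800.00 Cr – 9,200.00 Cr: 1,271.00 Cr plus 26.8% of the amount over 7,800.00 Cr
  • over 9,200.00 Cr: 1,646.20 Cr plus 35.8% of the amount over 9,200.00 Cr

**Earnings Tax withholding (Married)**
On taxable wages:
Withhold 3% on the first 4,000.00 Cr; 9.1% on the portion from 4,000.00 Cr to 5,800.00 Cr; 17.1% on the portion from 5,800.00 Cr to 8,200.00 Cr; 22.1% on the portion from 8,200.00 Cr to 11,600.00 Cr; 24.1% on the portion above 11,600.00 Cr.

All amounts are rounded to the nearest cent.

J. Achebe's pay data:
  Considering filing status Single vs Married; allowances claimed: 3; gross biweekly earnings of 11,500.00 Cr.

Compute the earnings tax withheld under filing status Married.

1,092.00 Cr

Earnings Tax (Married): taxable = 11,500.00 Cr − 3×500.00 Cr = 10,000.00 Cr
  694.20 Cr + 22.1% × (10,000.00 Cr − 8,200.00 Cr) = 694.20 Cr + 22.1% × 1,800.00 Cr = 1,092.00 Cr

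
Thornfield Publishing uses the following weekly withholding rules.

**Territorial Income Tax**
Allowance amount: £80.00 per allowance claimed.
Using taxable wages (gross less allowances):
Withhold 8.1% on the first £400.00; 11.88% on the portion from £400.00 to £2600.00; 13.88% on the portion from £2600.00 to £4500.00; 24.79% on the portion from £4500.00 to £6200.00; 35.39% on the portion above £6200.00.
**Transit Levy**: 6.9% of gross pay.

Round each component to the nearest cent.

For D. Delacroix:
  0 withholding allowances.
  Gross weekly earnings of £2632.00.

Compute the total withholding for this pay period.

Territorial Income Tax: taxable = £2632.00
  £293.76 + 13.88% × (£2632.00 − £2600.00) = £293.76 + 13.88% × £32.00 = £298.20
Transit Levy: 6.9% × £2632.00 = £181.61
Total: £298.20 + £181.61 = £479.81

£479.81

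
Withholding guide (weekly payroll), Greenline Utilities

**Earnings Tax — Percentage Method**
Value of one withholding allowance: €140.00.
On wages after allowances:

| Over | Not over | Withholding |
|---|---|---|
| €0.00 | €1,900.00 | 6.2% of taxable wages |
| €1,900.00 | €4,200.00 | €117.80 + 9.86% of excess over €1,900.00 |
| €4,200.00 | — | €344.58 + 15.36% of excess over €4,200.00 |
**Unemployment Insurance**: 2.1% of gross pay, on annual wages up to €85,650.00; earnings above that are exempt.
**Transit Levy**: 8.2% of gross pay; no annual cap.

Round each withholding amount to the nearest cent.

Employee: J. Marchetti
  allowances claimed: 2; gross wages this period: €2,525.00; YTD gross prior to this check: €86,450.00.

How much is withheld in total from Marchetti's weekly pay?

Earnings Tax: taxable = €2,525.00 − 2×€140.00 = €2,245.00
  €117.80 + 9.86% × (€2,245.00 − €1,900.00) = €117.80 + 9.86% × €345.00 = €151.82
Unemployment Insurance: YTD €86,450.00 ≥ cap €85,650.00 → €0.00
Transit Levy: 8.2% × €2,525.00 = €207.05
Total: €151.82 + €0.00 + €207.05 = €358.87

€358.87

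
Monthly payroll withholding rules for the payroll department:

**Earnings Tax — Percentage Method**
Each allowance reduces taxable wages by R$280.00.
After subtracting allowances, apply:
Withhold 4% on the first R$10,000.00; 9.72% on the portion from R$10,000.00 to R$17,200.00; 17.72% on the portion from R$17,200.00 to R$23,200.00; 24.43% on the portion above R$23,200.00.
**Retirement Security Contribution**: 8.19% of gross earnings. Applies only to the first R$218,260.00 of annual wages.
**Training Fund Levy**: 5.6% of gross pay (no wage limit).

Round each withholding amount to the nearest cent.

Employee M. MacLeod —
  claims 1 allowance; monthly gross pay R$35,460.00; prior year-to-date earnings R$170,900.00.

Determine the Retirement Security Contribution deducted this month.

Retirement Security Contribution: 8.19% × R$35,460.00 = R$2,904.17

R$2,904.17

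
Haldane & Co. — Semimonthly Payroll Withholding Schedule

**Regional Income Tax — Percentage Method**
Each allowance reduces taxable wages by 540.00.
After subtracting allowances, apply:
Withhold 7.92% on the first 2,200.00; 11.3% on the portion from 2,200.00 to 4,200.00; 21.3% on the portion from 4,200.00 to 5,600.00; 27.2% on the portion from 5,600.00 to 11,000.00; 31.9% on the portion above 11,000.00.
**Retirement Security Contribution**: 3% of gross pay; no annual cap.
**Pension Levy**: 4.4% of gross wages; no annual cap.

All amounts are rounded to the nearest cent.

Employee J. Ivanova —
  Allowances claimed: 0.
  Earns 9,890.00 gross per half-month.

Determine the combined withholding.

2,597.18

Regional Income Tax: taxable = 9,890.00
  698.44 + 27.2% × (9,890.00 − 5,600.00) = 698.44 + 27.2% × 4,290.00 = 1,865.32
Retirement Security Contribution: 3% × 9,890.00 = 296.70
Pension Levy: 4.4% × 9,890.00 = 435.16
Total: 1,865.32 + 296.70 + 435.16 = 2,597.18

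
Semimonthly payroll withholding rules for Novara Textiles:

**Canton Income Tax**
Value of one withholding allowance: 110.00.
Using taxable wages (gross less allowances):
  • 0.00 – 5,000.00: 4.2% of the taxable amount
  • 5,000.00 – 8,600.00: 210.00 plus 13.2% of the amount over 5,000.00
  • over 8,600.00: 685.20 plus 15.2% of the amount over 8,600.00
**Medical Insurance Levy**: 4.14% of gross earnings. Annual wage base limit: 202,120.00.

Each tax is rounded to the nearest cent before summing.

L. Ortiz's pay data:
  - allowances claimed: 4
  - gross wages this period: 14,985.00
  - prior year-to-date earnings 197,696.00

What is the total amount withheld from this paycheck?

Canton Income Tax: taxable = 14,985.00 − 4×110.00 = 14,545.00
  685.20 + 15.2% × (14,545.00 − 8,600.00) = 685.20 + 15.2% × 5,945.00 = 1,588.84
Medical Insurance Levy: cap 202,120.00 − YTD 197,696.00 = 4,424.00 subject; 4.14% × 4,424.00 = 183.15
Total: 1,588.84 + 183.15 = 1,771.99

1,771.99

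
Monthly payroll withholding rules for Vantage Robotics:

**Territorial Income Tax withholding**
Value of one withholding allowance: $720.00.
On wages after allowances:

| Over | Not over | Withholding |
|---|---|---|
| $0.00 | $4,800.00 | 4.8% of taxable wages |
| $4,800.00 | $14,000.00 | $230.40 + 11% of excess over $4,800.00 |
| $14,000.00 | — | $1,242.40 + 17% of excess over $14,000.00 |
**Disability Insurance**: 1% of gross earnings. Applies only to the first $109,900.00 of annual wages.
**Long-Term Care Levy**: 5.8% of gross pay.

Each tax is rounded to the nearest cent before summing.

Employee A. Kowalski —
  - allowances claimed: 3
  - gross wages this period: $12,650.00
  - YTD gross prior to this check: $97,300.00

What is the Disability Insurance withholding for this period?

Disability Insurance: cap $109,900.00 − YTD $97,300.00 = $12,600.00 subject; 1% × $12,600.00 = $126.00

$126.00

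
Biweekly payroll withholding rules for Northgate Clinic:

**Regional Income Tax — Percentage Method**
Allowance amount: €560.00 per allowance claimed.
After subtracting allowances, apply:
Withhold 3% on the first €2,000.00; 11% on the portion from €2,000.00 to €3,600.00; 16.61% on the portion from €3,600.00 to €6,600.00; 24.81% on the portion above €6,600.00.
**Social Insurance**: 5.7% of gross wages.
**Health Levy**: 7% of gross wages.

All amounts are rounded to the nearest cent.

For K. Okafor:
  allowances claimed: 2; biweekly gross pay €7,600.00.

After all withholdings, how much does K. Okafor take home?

Regional Income Tax: taxable = €7,600.00 − 2×€560.00 = €6,480.00
  €236.00 + 16.61% × (€6,480.00 − €3,600.00) = €236.00 + 16.61% × €2,880.00 = €714.37
Social Insurance: 5.7% × €7,600.00 = €433.20
Health Levy: 7% × €7,600.00 = €532.00
Total withheld: €714.37 + €433.20 + €532.00 = €1,679.57
Net pay: €7,600.00 − €1,679.57 = €5,920.43

€5,920.43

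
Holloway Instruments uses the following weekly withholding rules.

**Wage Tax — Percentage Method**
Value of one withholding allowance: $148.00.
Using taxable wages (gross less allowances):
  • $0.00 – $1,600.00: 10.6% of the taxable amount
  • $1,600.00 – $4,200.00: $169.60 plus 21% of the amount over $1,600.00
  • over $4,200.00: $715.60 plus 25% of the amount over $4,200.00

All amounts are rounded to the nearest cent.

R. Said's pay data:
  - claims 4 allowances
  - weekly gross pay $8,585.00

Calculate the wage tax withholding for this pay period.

$1,663.85

Wage Tax: taxable = $8,585.00 − 4×$148.00 = $7,993.00
  $715.60 + 25% × ($7,993.00 − $4,200.00) = $715.60 + 25% × $3,793.00 = $1,663.85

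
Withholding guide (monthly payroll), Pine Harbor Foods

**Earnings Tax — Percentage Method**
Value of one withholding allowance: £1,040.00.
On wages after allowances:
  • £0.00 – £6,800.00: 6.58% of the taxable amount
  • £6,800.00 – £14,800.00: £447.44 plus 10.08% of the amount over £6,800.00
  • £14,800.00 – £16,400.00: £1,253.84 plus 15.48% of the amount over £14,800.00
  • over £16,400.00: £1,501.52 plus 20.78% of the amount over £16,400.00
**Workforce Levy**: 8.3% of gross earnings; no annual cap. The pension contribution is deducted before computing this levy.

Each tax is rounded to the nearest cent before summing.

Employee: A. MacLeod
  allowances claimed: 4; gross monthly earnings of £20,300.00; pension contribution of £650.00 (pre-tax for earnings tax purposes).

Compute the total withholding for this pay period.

Earnings Tax: taxable = £20,300.00 − £650.00 − 4×£1,040.00 = £15,490.00
  £1,253.84 + 15.48% × (£15,490.00 − £14,800.00) = £1,253.84 + 15.48% × £690.00 = £1,360.65
Workforce Levy: 8.3% × £19,650.00 = £1,630.95
Total: £1,360.65 + £1,630.95 = £2,991.60

£2,991.60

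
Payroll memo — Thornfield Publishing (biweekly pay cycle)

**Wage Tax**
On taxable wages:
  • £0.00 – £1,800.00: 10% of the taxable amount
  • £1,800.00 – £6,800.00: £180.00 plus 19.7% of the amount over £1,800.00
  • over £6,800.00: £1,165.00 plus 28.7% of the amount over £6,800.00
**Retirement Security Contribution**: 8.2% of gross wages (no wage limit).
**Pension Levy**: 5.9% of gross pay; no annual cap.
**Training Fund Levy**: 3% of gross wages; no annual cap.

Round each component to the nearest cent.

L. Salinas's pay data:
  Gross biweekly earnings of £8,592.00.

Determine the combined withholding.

£3,148.53

Wage Tax: taxable = £8,592.00
  £1,165.00 + 28.7% × (£8,592.00 − £6,800.00) = £1,165.00 + 28.7% × £1,792.00 = £1,679.30
Retirement Security Contribution: 8.2% × £8,592.00 = £704.54
Pension Levy: 5.9% × £8,592.00 = £506.93
Training Fund Levy: 3% × £8,592.00 = £257.76
Total: £1,679.30 + £704.54 + £506.93 + £257.76 = £3,148.53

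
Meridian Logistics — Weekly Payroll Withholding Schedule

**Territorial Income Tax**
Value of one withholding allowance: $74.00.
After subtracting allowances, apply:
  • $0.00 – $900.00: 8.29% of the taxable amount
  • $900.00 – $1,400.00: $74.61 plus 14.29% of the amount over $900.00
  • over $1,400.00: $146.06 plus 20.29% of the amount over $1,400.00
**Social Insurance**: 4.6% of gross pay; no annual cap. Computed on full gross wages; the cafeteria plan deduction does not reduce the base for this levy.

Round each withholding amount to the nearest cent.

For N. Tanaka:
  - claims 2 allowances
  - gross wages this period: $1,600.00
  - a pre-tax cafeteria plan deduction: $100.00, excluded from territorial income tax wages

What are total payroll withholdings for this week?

$212.80

Territorial Income Tax: taxable = $1,600.00 − $100.00 − 2×$74.00 = $1,352.00
  $74.61 + 14.29% × ($1,352.00 − $900.00) = $74.61 + 14.29% × $452.00 = $139.20
Social Insurance: 4.6% × $1,600.00 = $73.60
Total: $139.20 + $73.60 = $212.80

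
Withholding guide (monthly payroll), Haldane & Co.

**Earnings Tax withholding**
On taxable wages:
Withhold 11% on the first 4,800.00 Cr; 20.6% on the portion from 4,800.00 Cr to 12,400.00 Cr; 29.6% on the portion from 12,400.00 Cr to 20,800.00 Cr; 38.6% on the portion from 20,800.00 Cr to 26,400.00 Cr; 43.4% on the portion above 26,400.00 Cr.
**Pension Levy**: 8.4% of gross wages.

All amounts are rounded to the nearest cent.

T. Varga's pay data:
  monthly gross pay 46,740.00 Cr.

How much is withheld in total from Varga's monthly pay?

19,495.32 Cr

Earnings Tax: taxable = 46,740.00 Cr
  6,741.60 Cr + 43.4% × (46,740.00 Cr − 26,400.00 Cr) = 6,741.60 Cr + 43.4% × 20,340.00 Cr = 15,569.16 Cr
Pension Levy: 8.4% × 46,740.00 Cr = 3,926.16 Cr
Total: 15,569.16 Cr + 3,926.16 Cr = 19,495.32 Cr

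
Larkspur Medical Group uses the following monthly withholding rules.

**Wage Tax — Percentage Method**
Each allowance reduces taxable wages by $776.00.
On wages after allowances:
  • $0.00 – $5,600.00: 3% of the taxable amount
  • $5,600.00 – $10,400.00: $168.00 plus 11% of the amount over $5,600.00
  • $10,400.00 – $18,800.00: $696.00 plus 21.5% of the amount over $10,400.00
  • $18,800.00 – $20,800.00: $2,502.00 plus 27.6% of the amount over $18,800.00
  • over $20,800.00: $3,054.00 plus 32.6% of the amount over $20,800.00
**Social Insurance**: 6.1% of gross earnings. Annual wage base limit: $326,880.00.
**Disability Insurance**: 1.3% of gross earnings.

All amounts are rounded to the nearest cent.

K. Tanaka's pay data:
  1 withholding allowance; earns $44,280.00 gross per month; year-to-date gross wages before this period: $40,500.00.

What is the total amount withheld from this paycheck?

$13,732.22

Wage Tax: taxable = $44,280.00 − 1×$776.00 = $43,504.00
  $3,054.00 + 32.6% × ($43,504.00 − $20,800.00) = $3,054.00 + 32.6% × $22,704.00 = $10,455.50
Social Insurance: 6.1% × $44,280.00 = $2,701.08
Disability Insurance: 1.3% × $44,280.00 = $575.64
Total: $10,455.50 + $2,701.08 + $575.64 = $13,732.22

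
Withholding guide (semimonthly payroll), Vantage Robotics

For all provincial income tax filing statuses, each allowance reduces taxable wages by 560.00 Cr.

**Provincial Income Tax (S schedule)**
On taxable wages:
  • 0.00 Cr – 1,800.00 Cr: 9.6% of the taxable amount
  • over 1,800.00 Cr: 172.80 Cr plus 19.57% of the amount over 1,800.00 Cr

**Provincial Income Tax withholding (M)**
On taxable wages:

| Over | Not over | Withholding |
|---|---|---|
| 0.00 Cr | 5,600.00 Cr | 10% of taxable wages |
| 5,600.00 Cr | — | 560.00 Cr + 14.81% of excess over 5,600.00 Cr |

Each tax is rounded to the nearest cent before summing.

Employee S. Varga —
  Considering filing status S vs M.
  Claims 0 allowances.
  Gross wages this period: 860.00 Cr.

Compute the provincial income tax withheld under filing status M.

Provincial Income Tax (M): taxable = 860.00 Cr
  10% × 860.00 Cr = 86.00 Cr

86.00 Cr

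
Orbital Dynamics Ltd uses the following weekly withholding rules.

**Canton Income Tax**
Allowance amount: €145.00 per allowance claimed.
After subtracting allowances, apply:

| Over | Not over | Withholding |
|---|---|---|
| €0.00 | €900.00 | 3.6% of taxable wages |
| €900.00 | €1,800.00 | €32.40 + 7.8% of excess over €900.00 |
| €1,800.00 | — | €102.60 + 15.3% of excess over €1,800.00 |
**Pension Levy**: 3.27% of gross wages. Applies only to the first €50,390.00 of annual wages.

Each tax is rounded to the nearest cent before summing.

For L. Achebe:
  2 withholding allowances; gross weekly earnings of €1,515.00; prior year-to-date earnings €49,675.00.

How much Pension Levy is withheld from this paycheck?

Pension Levy: cap €50,390.00 − YTD €49,675.00 = €715.00 subject; 3.27% × €715.00 = €23.38

€23.38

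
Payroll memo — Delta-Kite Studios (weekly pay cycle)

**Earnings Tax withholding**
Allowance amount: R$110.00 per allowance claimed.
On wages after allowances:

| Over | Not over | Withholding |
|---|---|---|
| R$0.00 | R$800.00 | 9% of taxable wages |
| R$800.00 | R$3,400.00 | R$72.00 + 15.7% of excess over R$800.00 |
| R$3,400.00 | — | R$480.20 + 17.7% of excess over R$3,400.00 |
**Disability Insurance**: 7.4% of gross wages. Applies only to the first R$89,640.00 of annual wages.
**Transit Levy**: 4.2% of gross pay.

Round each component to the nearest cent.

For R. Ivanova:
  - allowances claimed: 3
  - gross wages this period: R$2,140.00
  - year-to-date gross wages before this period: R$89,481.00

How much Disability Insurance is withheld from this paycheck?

Disability Insurance: cap R$89,640.00 − YTD R$89,481.00 = R$159.00 subject; 7.4% × R$159.00 = R$11.77

R$11.77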